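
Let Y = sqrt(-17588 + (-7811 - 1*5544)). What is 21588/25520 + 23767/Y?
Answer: 5397/6380 - 23767*I*sqrt(30943)/30943 ≈ 0.84592 - 135.11*I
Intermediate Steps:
Y = I*sqrt(30943) (Y = sqrt(-17588 + (-7811 - 5544)) = sqrt(-17588 - 13355) = sqrt(-30943) = I*sqrt(30943) ≈ 175.91*I)
21588/25520 + 23767/Y = 21588/25520 + 23767/((I*sqrt(30943))) = 21588*(1/25520) + 23767*(-I*sqrt(30943)/30943) = 5397/6380 - 23767*I*sqrt(30943)/30943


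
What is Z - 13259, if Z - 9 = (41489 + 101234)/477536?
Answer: -6327209277/477536 ≈ -13250.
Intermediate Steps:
Z = 4440547/477536 (Z = 9 + (41489 + 101234)/477536 = 9 + 142723*(1/477536) = 9 + 142723/477536 = 4440547/477536 ≈ 9.2989)
Z - 13259 = 4440547/477536 - 13259 = -6327209277/477536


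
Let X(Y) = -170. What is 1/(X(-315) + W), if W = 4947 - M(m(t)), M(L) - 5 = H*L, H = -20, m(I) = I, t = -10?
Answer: 1/4572 ≈ 0.00021872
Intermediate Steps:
M(L) = 5 - 20*L
W = 4742 (W = 4947 - (5 - 20*(-10)) = 4947 - (5 + 200) = 4947 - 1*205 = 4947 - 205 = 4742)
1/(X(-315) + W) = 1/(-170 + 4742) = 1/4572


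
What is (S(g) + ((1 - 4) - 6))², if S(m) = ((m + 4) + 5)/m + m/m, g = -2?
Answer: 529/4 ≈ 132.25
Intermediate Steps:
S(m) = 1 + (9 + m)/m (S(m) = ((4 + m) + 5)/m + 1 = (9 + m)/m + 1 = 1 + (9 + m)/m)
(S(g) + ((1 - 4) - 6))² = ((2 + 9/(-2)) + ((1 - 4) - 6))² = ((2 + 9*(-½)) + (-3 - 6))² = ((2 - 9/2) - 9)² = (-5/2 - 9)² = (-23/2)² = 529/4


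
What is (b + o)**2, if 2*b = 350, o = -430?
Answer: 65025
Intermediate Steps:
b = 175 (b = (1/2)*350 = 175)
(b + o)**2 = (175 - 430)**2 = (-255)**2 = 65025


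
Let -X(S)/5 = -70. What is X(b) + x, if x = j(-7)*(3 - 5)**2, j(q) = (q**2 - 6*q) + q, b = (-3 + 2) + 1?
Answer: 686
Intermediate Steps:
b = 0 (b = -1 + 1 = 0)
j(q) = q**2 - 5*q
x = 336 (x = (-7*(-5 - 7))*(3 - 5)**2 = -7*(-12)*(-2)**2 = 84*4 = 336)
X(S) = 350 (X(S) = -5*(-70) = 350)
X(b) + x = 350 + 336 = 686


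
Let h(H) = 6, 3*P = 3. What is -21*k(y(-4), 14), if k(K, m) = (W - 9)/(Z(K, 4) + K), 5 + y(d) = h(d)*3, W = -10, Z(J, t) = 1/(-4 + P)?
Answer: 63/2 ≈ 31.500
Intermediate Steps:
P = 1 (P = (⅓)*3 = 1)
Z(J, t) = -⅓ (Z(J, t) = 1/(-4 + 1) = 1/(-3) = -⅓)
y(d) = 13 (y(d) = -5 + 6*3 = -5 + 18 = 13)
k(K, m) = -19/(-⅓ + K) (k(K, m) = (-10 - 9)/(-⅓ + K) = -19/(-⅓ + K))
-21*k(y(-4), 14) = -(-1197)/(-1 + 3*13) = -(-1197)/(-1 + 39) = -(-1197)/38 = -21*(-3/2) = 63/2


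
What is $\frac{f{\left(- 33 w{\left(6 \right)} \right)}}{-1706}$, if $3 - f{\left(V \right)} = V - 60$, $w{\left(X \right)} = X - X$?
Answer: $- \frac{63}{1706} \approx -0.036928$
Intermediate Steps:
$w{\left(X \right)} = 0$
$f{\left(V \right)} = 63 - V$ ($f{\left(V \right)} = 3 - \left(V - 60\right) = 3 - \left(-60 + V\right) = 63 - V$)
$\frac{f{\left(- 33 w{\left(6 \right)} \right)}}{-1706} = \frac{63 - \left(-33\right) 0}{-1706} = \left(63 - 0\right) \left(- \frac{1}{1706}\right) = \left(63 + 0\right) \left(- \frac{1}{1706}\right) = 63 \left(- \frac{1}{1706}\right) = - \frac{63}{1706}$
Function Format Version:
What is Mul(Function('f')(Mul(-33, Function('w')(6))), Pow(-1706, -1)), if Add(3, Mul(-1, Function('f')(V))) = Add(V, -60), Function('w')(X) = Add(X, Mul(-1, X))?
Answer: Rational(-63, 1706) ≈ -0.036928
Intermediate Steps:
Function('w')(X) = 0
Function('f')(V) = Add(63, Mul(-1, V)) (Function('f')(V) = Add(3, Mul(-1, Add(V, -60))) = Add(3, Mul(-1, Add(-60, V))) = Add(3, Add(60, Mul(-1, V))) = Add(63, Mul(-1, V)))
Mul(Function('f')(Mul(-33, Function('w')(6))), Pow(-1706, -1)) = Mul(Add(63, Mul(-1, Mul(-33, 0))), Pow(-1706, -1)) = Mul(Add(63, Mul(-1, 0)), Rational(-1, 1706)) = Mul(Add(63, 0), Rational(-1, 1706)) = Mul(63, Rational(-1, 1706)) = Rational(-63, 1706)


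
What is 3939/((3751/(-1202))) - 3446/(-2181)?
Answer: -10313406772/8180931 ≈ -1260.7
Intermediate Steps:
3939/((3751/(-1202))) - 3446/(-2181) = 3939/((3751*(-1/1202))) - 3446*(-1/2181) = 3939/(-3751/1202) + 3446/2181 = 3939*(-1202/3751) + 3446/2181 = -4734678/3751 + 3446/2181 = -10313406772/8180931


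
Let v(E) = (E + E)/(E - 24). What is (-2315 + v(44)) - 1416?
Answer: -18633/5 ≈ -3726.6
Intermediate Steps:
v(E) = 2*E/(-24 + E) (v(E) = (2*E)/(-24 + E) = 2*E/(-24 + E))
(-2315 + v(44)) - 1416 = (-2315 + 2*44/(-24 + 44)) - 1416 = (-2315 + 2*44/20) - 1416 = (-2315 + 2*44*(1/20)) - 1416 = (-2315 + 22/5) - 1416 = -11553/5 - 1416 = -18633/5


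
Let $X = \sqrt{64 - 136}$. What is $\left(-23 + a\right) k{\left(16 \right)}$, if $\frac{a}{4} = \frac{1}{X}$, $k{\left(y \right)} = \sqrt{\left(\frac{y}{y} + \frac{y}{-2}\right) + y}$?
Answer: $-69 - i \sqrt{2} \approx -69.0 - 1.4142 i$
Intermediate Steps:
$X = 6 i \sqrt{2}$ ($X = \sqrt{-72} = 6 i \sqrt{2} \approx 8.4853 i$)
$k{\left(y \right)} = \sqrt{1 + \frac{y}{2}}$ ($k{\left(y \right)} = \sqrt{\left(1 + y \left(- \frac{1}{2}\right)\right) + y} = \sqrt{\left(1 - \frac{y}{2}\right) + y} = \sqrt{1 + \frac{y}{2}}$)
$a = - \frac{i \sqrt{2}}{3}$ ($a = \frac{4}{6 i \sqrt{2}} = 4 \left(- \frac{i \sqrt{2}}{12}\right) = - \frac{i \sqrt{2}}{3} \approx - 0.4714 i$)
$\left(-23 + a\right) k{\left(16 \right)} = \left(-23 - \frac{i \sqrt{2}}{3}\right) \frac{\sqrt{4 + 2 \cdot 16}}{2} = \left(-23 - \frac{i \sqrt{2}}{3}\right) \frac{\sqrt{4 + 32}}{2} = \left(-23 - \frac{i \sqrt{2}}{3}\right) \frac{\sqrt{36}}{2} = \left(-23 - \frac{i \sqrt{2}}{3}\right) \frac{1}{2} \cdot 6 = \left(-23 - \frac{i \sqrt{2}}{3}\right) 3 = -69 - i \sqrt{2}$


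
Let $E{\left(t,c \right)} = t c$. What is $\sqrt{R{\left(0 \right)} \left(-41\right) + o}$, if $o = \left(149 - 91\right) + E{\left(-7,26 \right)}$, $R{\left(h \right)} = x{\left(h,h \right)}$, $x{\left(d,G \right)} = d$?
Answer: $2 i \sqrt{31} \approx 11.136 i$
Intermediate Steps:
$R{\left(h \right)} = h$
$E{\left(t,c \right)} = c t$
$o = -124$ ($o = \left(149 - 91\right) + 26 \left(-7\right) = 58 - 182 = -124$)
$\sqrt{R{\left(0 \right)} \left(-41\right) + o} = \sqrt{0 \left(-41\right) - 124} = \sqrt{0 - 124} = \sqrt{-124} = 2 i \sqrt{31}$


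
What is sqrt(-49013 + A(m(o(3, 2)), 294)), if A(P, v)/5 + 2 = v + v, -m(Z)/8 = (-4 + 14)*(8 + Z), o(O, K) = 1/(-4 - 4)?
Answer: I*sqrt(46083) ≈ 214.67*I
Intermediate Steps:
o(O, K) = -1/8 (o(O, K) = 1/(-8) = -1/8)
m(Z) = -640 - 80*Z (m(Z) = -8*(-4 + 14)*(8 + Z) = -80*(8 + Z) = -8*(80 + 10*Z) = -640 - 80*Z)
A(P, v) = -10 + 10*v (A(P, v) = -10 + 5*(v + v) = -10 + 5*(2*v) = -10 + 10*v)
sqrt(-49013 + A(m(o(3, 2)), 294)) = sqrt(-49013 + (-10 + 10*294)) = sqrt(-49013 + (-10 + 2940)) = sqrt(-49013 + 2930) = sqrt(-46083) = I*sqrt(46083)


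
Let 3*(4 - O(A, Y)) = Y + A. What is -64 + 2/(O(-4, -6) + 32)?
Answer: -3773/59 ≈ -63.949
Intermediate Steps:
O(A, Y) = 4 - A/3 - Y/3 (O(A, Y) = 4 - (Y + A)/3 = 4 - (A + Y)/3 = 4 + (-A/3 - Y/3) = 4 - A/3 - Y/3)
-64 + 2/(O(-4, -6) + 32) = -64 + 2/((4 - ⅓*(-4) - ⅓*(-6)) + 32) = -64 + 2/((4 + 4/3 + 2) + 32) = -64 + 2/(22/3 + 32) = -64 + 2/(118/3) = -64 + (3/118)*2 = -64 + 3/59 = -3773/59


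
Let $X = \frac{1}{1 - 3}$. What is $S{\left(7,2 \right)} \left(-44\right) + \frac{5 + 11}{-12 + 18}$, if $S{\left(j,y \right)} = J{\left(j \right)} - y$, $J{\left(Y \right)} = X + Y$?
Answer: $- \frac{586}{3} \approx -195.33$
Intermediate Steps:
$X = - \frac{1}{2}$ ($X = \frac{1}{-2} = - \frac{1}{2} \approx -0.5$)
$J{\left(Y \right)} = - \frac{1}{2} + Y$
$S{\left(j,y \right)} = - \frac{1}{2} + j - y$ ($S{\left(j,y \right)} = \left(- \frac{1}{2} + j\right) - y = - \frac{1}{2} + j - y$)
$S{\left(7,2 \right)} \left(-44\right) + \frac{5 + 11}{-12 + 18} = \left(- \frac{1}{2} + 7 - 2\right) \left(-44\right) + \frac{5 + 11}{-12 + 18} = \left(- \frac{1}{2} + 7 - 2\right) \left(-44\right) + \frac{16}{6} = \frac{9}{2} \left(-44\right) + 16 \cdot \frac{1}{6} = -198 + \frac{8}{3} = - \frac{586}{3}$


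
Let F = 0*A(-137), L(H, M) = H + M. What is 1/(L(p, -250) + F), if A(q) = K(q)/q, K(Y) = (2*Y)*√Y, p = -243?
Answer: -1/493 ≈ -0.0020284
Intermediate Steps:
K(Y) = 2*Y^(3/2)
A(q) = 2*√q (A(q) = (2*q^(3/2))/q = 2*√q)
F = 0 (F = 0*(2*√(-137)) = 0*(2*(I*√137)) = 0*(2*I*√137) = 0)
1/(L(p, -250) + F) = 1/((-243 - 250) + 0) = 1/(-493 + 0) = 1/(-493) = -1/493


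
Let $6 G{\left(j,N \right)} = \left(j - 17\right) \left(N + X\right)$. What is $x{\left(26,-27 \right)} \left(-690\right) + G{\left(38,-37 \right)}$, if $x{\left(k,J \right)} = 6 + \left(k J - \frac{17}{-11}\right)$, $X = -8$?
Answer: $\frac{10538355}{22} \approx 4.7902 \cdot 10^{5}$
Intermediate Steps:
$x{\left(k,J \right)} = \frac{83}{11} + J k$ ($x{\left(k,J \right)} = 6 + \left(J k - - \frac{17}{11}\right) = 6 + \left(J k + \frac{17}{11}\right) = 6 + \left(\frac{17}{11} + J k\right) = \frac{83}{11} + J k$)
$G{\left(j,N \right)} = \frac{\left(-17 + j\right) \left(-8 + N\right)}{6}$ ($G{\left(j,N \right)} = \frac{\left(j - 17\right) \left(N - 8\right)}{6} = \frac{\left(-17 + j\right) \left(-8 + N\right)}{6}$)
$x{\left(26,-27 \right)} \left(-690\right) + G{\left(38,-37 \right)} = \left(\frac{83}{11} - 702\right) \left(-690\right) + \left(\frac{68}{3} - - \frac{629}{6} - \frac{152}{3} + \frac{1}{6} \left(-37\right) 38\right) = \left(\frac{83}{11} - 702\right) \left(-690\right) + \left(\frac{68}{3} + \frac{629}{6} - \frac{152}{3} - \frac{703}{3}\right) = \left(- \frac{7639}{11}\right) \left(-690\right) - \frac{315}{2} = \frac{5270910}{11} - \frac{315}{2} = \frac{10538355}{22}$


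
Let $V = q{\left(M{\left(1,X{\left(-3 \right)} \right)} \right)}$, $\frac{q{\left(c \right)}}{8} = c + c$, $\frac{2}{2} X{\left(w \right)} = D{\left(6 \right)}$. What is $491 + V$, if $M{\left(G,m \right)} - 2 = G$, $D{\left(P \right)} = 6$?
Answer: $539$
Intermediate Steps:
$X{\left(w \right)} = 6$
$M{\left(G,m \right)} = 2 + G$
$q{\left(c \right)} = 16 c$ ($q{\left(c \right)} = 8 \left(c + c\right) = 8 \cdot 2 c = 16 c$)
$V = 48$ ($V = 16 \left(2 + 1\right) = 16 \cdot 3 = 48$)
$491 + V = 491 + 48 = 539$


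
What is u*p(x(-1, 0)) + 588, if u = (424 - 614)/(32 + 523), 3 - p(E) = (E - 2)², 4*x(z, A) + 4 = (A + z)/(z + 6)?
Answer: 13101499/22200 ≈ 590.16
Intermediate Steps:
x(z, A) = -1 + (A + z)/(4*(6 + z)) (x(z, A) = -1 + ((A + z)/(z + 6))/4 = -1 + ((A + z)/(6 + z))/4 = -1 + (A + z)/(4*(6 + z)))
p(E) = 3 - (-2 + E)² (p(E) = 3 - (E - 2)² = 3 - (-2 + E)²)
u = -38/111 (u = -190/555 = -190*1/555 = -38/111 ≈ -0.34234)
u*p(x(-1, 0)) + 588 = -38*(3 - (-2 + (-24 + 0 - 3*(-1))/(4*(6 - 1)))²)/111 + 588 = -38*(3 - (-2 + (¼)*(-24 + 0 + 3)/5)²)/111 + 588 = -38*(3 - (-2 + (¼)*(⅕)*(-21))²)/111 + 588 = -38*(3 - (-2 - 21/20)²)/111 + 588 = -38*(3 - (-61/20)²)/111 + 588 = -38*(3 - 1*3721/400)/111 + 588 = -38*(3 - 3721/400)/111 + 588 = -38/111*(-2521/400) + 588 = 47899/22200 + 588 = 13101499/22200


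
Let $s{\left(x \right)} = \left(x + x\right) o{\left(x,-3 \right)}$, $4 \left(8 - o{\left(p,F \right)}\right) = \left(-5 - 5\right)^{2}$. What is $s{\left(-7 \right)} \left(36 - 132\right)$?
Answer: $-22848$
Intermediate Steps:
$o{\left(p,F \right)} = -17$ ($o{\left(p,F \right)} = 8 - \frac{\left(-5 - 5\right)^{2}}{4} = 8 - \frac{\left(-10\right)^{2}}{4} = 8 - 25 = -17$)
$s{\left(x \right)} = - 34 x$ ($s{\left(x \right)} = \left(x + x\right) \left(-17\right) = 2 x \left(-17\right) = - 34 x$)
$s{\left(-7 \right)} \left(36 - 132\right) = \left(-34\right) \left(-7\right) \left(36 - 132\right) = 238 \left(-96\right) = -22848$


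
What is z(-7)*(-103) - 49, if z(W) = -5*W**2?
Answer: 25186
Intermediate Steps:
z(-7)*(-103) - 49 = -5*(-7)**2*(-103) - 49 = -5*49*(-103) - 49 = -245*(-103) - 49 = 25235 - 49 = 25186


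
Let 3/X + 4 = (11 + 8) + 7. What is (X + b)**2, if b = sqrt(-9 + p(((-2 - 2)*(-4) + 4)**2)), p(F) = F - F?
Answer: -4347/484 + 9*I/11 ≈ -8.9814 + 0.81818*I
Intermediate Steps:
p(F) = 0
X = 3/22 (X = 3/(-4 + ((11 + 8) + 7)) = 3/(-4 + (19 + 7)) = 3/(-4 + 26) = 3/22 ≈ 0.13636)
b = 3*I (b = sqrt(-9 + 0) = sqrt(-9) = 3*I ≈ 3.0*I)
(X + b)**2 = (3/22 + 3*I)**2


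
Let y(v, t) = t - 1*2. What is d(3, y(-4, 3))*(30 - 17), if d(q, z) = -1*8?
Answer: -104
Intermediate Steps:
y(v, t) = -2 + t (y(v, t) = t - 2 = -2 + t)
d(q, z) = -8
d(3, y(-4, 3))*(30 - 17) = -8*(30 - 17) = -8*13 = -104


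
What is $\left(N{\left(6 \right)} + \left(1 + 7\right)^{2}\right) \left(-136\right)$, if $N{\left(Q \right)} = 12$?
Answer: $-10336$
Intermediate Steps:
$\left(N{\left(6 \right)} + \left(1 + 7\right)^{2}\right) \left(-136\right) = \left(12 + \left(1 + 7\right)^{2}\right) \left(-136\right) = \left(12 + 8^{2}\right) \left(-136\right) = \left(12 + 64\right) \left(-136\right) = 76 \left(-136\right) = -10336$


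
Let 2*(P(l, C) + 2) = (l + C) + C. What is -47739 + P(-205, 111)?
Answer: -95465/2 ≈ -47733.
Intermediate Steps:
P(l, C) = -2 + C + l/2 (P(l, C) = -2 + ((l + C) + C)/2 = -2 + ((C + l) + C)/2 = -2 + (l + 2*C)/2 = -2 + (C + l/2) = -2 + C + l/2)
-47739 + P(-205, 111) = -47739 + (-2 + 111 + (½)*(-205)) = -47739 + (-2 + 111 - 205/2) = -47739 + 13/2 = -95465/2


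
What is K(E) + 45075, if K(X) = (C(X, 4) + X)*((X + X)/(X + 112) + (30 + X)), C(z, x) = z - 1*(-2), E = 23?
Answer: 2143591/45 ≈ 47635.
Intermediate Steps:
C(z, x) = 2 + z (C(z, x) = z + 2 = 2 + z)
K(X) = (2 + 2*X)*(30 + X + 2*X/(112 + X)) (K(X) = ((2 + X) + X)*((X + X)/(X + 112) + (30 + X)) = (2 + 2*X)*((2*X)/(112 + X) + (30 + X)) = (2 + 2*X)*(2*X/(112 + X) + (30 + X)) = (2 + 2*X)*(30 + X + 2*X/(112 + X)))
K(E) + 45075 = 2*(3360 + 23³ + 145*23² + 3504*23)/(112 + 23) + 45075 = 2*(3360 + 12167 + 145*529 + 80592)/135 + 45075 = 2*(1/135)*(3360 + 12167 + 76705 + 80592) + 45075 = 2*(1/135)*172824 + 45075 = 115216/45 + 45075 = 2143591/45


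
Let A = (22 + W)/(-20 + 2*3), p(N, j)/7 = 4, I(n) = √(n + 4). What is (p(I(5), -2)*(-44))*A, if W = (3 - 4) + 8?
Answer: 2552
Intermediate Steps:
W = 7 (W = -1 + 8 = 7)
I(n) = √(4 + n)
p(N, j) = 28 (p(N, j) = 7*4 = 28)
A = -29/14 (A = (22 + 7)/(-20 + 2*3) = 29/(-20 + 6) = 29/(-14) = 29*(-1/14) = -29/14 ≈ -2.0714)
(p(I(5), -2)*(-44))*A = (28*(-44))*(-29/14) = -1232*(-29/14) = 2552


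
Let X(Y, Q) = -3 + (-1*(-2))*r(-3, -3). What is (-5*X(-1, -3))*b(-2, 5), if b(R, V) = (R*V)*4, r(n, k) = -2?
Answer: -1400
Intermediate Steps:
b(R, V) = 4*R*V
X(Y, Q) = -7 (X(Y, Q) = -3 - 1*(-2)*(-2) = -3 + 2*(-2) = -3 - 4 = -7)
(-5*X(-1, -3))*b(-2, 5) = (-5*(-7))*(4*(-2)*5) = 35*(-40) = -1400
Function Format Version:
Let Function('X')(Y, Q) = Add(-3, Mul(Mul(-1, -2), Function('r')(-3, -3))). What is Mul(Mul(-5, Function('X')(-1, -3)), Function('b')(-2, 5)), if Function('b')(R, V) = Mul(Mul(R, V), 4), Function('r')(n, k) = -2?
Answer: -1400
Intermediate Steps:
Function('b')(R, V) = Mul(4, R, V)
Function('X')(Y, Q) = -7 (Function('X')(Y, Q) = Add(-3, Mul(Mul(-1, -2), -2)) = Add(-3, Mul(2, -2)) = Add(-3, -4) = -7)
Mul(Mul(-5, Function('X')(-1, -3)), Function('b')(-2, 5)) = Mul(Mul(-5, -7), Mul(4, -2, 5)) = Mul(35, -40) = -1400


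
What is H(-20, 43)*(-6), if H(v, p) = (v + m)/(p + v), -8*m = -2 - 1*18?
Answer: 105/23 ≈ 4.5652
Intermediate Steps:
m = 5/2 (m = -(-2 - 1*18)/8 = -(-2 - 18)/8 = -⅛*(-20) = 5/2 ≈ 2.5000)
H(v, p) = (5/2 + v)/(p + v) (H(v, p) = (v + 5/2)/(p + v) = (5/2 + v)/(p + v))
H(-20, 43)*(-6) = ((5/2 - 20)/(43 - 20))*(-6) = (-35/2/23)*(-6) = ((1/23)*(-35/2))*(-6) = -35/46*(-6) = 105/23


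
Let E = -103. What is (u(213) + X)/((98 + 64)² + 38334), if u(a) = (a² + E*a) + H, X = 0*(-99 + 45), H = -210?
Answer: 3870/10763 ≈ 0.35957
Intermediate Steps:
X = 0 (X = 0*(-54) = 0)
u(a) = -210 + a² - 103*a (u(a) = (a² - 103*a) - 210 = -210 + a² - 103*a)
(u(213) + X)/((98 + 64)² + 38334) = ((-210 + 213² - 103*213) + 0)/((98 + 64)² + 38334) = ((-210 + 45369 - 21939) + 0)/(162² + 38334) = (23220 + 0)/(26244 + 38334) = 23220/64578 = 23220*(1/64578) = 3870/10763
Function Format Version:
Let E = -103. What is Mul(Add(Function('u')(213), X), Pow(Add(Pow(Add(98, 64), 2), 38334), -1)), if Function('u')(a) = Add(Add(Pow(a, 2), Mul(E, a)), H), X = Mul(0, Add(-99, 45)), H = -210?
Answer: Rational(3870, 10763) ≈ 0.35957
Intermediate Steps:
X = 0 (X = Mul(0, -54) = 0)
Function('u')(a) = Add(-210, Pow(a, 2), Mul(-103, a)) (Function('u')(a) = Add(Add(Pow(a, 2), Mul(-103, a)), -210) = Add(-210, Pow(a, 2), Mul(-103, a)))
Mul(Add(Function('u')(213), X), Pow(Add(Pow(Add(98, 64), 2), 38334), -1)) = Mul(Add(Add(-210, Pow(213, 2), Mul(-103, 213)), 0), Pow(Add(Pow(Add(98, 64), 2), 38334), -1)) = Mul(Add(Add(-210, 45369, -21939), 0), Pow(Add(Pow(162, 2), 38334), -1)) = Mul(Add(23220, 0), Pow(Add(26244, 38334), -1)) = Mul(23220, Pow(64578, -1)) = Mul(23220, Rational(1, 64578)) = Rational(3870, 10763)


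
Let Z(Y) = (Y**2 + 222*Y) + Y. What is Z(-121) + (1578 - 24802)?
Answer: -35566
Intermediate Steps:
Z(Y) = Y**2 + 223*Y
Z(-121) + (1578 - 24802) = -121*(223 - 121) + (1578 - 24802) = -121*102 - 23224 = -12342 - 23224 = -35566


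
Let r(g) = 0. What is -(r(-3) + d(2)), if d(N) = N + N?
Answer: -4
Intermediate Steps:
d(N) = 2*N
-(r(-3) + d(2)) = -(0 + 2*2) = -(0 + 4) = -1*4 = -4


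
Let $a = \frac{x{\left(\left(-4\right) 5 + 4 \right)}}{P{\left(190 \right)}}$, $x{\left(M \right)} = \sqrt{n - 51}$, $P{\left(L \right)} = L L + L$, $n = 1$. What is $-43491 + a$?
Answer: $-43491 + \frac{i \sqrt{2}}{7258} \approx -43491.0 + 0.00019485 i$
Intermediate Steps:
$P{\left(L \right)} = L + L^{2}$ ($P{\left(L \right)} = L^{2} + L = L + L^{2}$)
$x{\left(M \right)} = 5 i \sqrt{2}$ ($x{\left(M \right)} = \sqrt{1 - 51} = \sqrt{-50} = 5 i \sqrt{2}$)
$a = \frac{i \sqrt{2}}{7258}$ ($a = \frac{5 i \sqrt{2}}{190 \left(1 + 190\right)} = \frac{5 i \sqrt{2}}{190 \cdot 191} = \frac{5 i \sqrt{2}}{36290} = 5 i \sqrt{2} \cdot \frac{1}{36290} = \frac{i \sqrt{2}}{7258} \approx 0.00019485 i$)
$-43491 + a = -43491 + \frac{i \sqrt{2}}{7258}$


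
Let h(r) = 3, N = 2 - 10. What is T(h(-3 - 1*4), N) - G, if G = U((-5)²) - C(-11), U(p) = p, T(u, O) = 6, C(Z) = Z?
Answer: -30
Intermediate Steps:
N = -8
G = 36 (G = (-5)² - 1*(-11) = 25 + 11 = 36)
T(h(-3 - 1*4), N) - G = 6 - 1*36 = 6 - 36 = -30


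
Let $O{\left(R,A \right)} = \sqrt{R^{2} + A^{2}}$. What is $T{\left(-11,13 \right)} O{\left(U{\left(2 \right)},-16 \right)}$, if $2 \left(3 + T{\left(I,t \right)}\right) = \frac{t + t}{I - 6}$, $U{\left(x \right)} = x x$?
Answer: $- \frac{256 \sqrt{17}}{17} \approx -62.089$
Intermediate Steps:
$U{\left(x \right)} = x^{2}$
$T{\left(I,t \right)} = -3 + \frac{t}{-6 + I}$ ($T{\left(I,t \right)} = -3 + \frac{\left(t + t\right) \frac{1}{I - 6}}{2} = -3 + \frac{2 t \frac{1}{-6 + I}}{2} = -3 + \frac{t}{-6 + I}$)
$O{\left(R,A \right)} = \sqrt{A^{2} + R^{2}}$
$T{\left(-11,13 \right)} O{\left(U{\left(2 \right)},-16 \right)} = \frac{18 + 13 - -33}{-6 - 11} \sqrt{\left(-16\right)^{2} + \left(2^{2}\right)^{2}} = \frac{18 + 13 + 33}{-17} \sqrt{256 + 4^{2}} = \left(- \frac{1}{17}\right) 64 \sqrt{256 + 16} = - \frac{64 \sqrt{272}}{17} = - \frac{64 \cdot 4 \sqrt{17}}{17} = - \frac{256 \sqrt{17}}{17}$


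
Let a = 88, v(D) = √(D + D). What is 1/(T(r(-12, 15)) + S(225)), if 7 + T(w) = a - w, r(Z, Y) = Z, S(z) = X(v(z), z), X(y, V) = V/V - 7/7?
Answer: 1/93 ≈ 0.010753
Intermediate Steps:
v(D) = √2*√D (v(D) = √(2*D) = √2*√D)
X(y, V) = 0 (X(y, V) = 1 - 7*⅐ = 1 - 1 = 0)
S(z) = 0
T(w) = 81 - w (T(w) = -7 + (88 - w) = 81 - w)
1/(T(r(-12, 15)) + S(225)) = 1/((81 - 1*(-12)) + 0) = 1/((81 + 12) + 0) = 1/(93 + 0) = 1/93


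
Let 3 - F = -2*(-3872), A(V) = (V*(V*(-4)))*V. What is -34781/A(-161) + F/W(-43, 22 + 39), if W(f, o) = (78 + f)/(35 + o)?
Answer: -1772180373457/83465620 ≈ -21232.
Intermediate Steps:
W(f, o) = (78 + f)/(35 + o)
A(V) = -4*V³ (A(V) = (V*(-4*V))*V = (-4*V²)*V = -4*V³)
F = -7741 (F = 3 - (-2)*(-3872) = 3 - 1*7744 = 3 - 7744 = -7741)
-34781/A(-161) + F/W(-43, 22 + 39) = -34781/((-4*(-161)³)) - 7741*(35 + (22 + 39))/(78 - 43) = -34781/((-4*(-4173281))) - 7741/(35/(35 + 61)) = -34781/16693124 - 7741/(35/96) = -34781*1/16693124 - 7741/((1/96)*35) = -34781/16693124 - 7741/35/96 = -34781/16693124 - 7741*96/35 = -34781/16693124 - 743136/35 = -1772180373457/83465620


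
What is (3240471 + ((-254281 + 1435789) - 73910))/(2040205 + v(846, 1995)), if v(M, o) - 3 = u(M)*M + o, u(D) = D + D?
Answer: 395279/315785 ≈ 1.2517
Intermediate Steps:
u(D) = 2*D
v(M, o) = 3 + o + 2*M² (v(M, o) = 3 + ((2*M)*M + o) = 3 + (2*M² + o) = 3 + (o + 2*M²) = 3 + o + 2*M²)
(3240471 + ((-254281 + 1435789) - 73910))/(2040205 + v(846, 1995)) = (3240471 + ((-254281 + 1435789) - 73910))/(2040205 + (3 + 1995 + 2*846²)) = (3240471 + (1181508 - 73910))/(2040205 + (3 + 1995 + 2*715716)) = (3240471 + 1107598)/(2040205 + (3 + 1995 + 1431432)) = 4348069/(2040205 + 1433430) = 4348069/3473635 = 4348069*(1/3473635) = 395279/315785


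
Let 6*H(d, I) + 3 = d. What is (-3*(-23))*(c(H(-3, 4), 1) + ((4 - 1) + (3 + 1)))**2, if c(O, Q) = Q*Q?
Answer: 4416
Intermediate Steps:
H(d, I) = -1/2 + d/6
c(O, Q) = Q**2
(-3*(-23))*(c(H(-3, 4), 1) + ((4 - 1) + (3 + 1)))**2 = (-3*(-23))*(1**2 + ((4 - 1) + (3 + 1)))**2 = 69*(1 + (3 + 4))**2 = 69*(1 + 7)**2 = 69*8**2 = 69*64 = 4416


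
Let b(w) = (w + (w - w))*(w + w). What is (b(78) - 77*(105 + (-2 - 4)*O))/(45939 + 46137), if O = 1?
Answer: 1515/30692 ≈ 0.049361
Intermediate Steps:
b(w) = 2*w² (b(w) = (w + 0)*(2*w) = w*(2*w) = 2*w²)
(b(78) - 77*(105 + (-2 - 4)*O))/(45939 + 46137) = (2*78² - 77*(105 + (-2 - 4)*1))/(45939 + 46137) = (2*6084 - 77*(105 - 6*1))/92076 = (12168 - 77*(105 - 6))*(1/92076) = (12168 - 77*99)*(1/92076) = (12168 - 7623)*(1/92076) = 4545*(1/92076) = 1515/30692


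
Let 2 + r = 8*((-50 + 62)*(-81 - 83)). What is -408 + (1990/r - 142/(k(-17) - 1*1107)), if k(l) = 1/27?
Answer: -48002654435/117654112 ≈ -408.00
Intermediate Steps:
k(l) = 1/27
r = -15746 (r = -2 + 8*((-50 + 62)*(-81 - 83)) = -2 + 8*(12*(-164)) = -2 + 8*(-1968) = -2 - 15744 = -15746)
-408 + (1990/r - 142/(k(-17) - 1*1107)) = -408 + (1990/(-15746) - 142/(1/27 - 1*1107)) = -408 + (1990*(-1/15746) - 142/(1/27 - 1107)) = -408 + (-995/7873 - 142/(-29888/27)) = -408 + (-995/7873 - 142*(-27/29888)) = -408 + (-995/7873 + 1917/14944) = -408 + 223261/117654112 = -48002654435/117654112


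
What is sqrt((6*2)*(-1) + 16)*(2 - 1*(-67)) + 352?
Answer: 490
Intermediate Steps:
sqrt((6*2)*(-1) + 16)*(2 - 1*(-67)) + 352 = sqrt(12*(-1) + 16)*(2 + 67) + 352 = sqrt(-12 + 16)*69 + 352 = sqrt(4)*69 + 352 = 2*69 + 352 = 138 + 352 = 490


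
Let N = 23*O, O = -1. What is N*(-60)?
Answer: 1380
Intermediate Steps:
N = -23 (N = 23*(-1) = -23)
N*(-60) = -23*(-60) = 1380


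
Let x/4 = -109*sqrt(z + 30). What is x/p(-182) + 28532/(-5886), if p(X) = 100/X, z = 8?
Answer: -14266/2943 + 19838*sqrt(38)/25 ≈ 4886.7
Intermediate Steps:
x = -436*sqrt(38) (x = 4*(-109*sqrt(8 + 30)) = 4*(-109*sqrt(38)) = -436*sqrt(38) ≈ -2687.7)
x/p(-182) + 28532/(-5886) = (-436*sqrt(38))/((100/(-182))) + 28532/(-5886) = (-436*sqrt(38))/((100*(-1/182))) + 28532*(-1/5886) = (-436*sqrt(38))/(-50/91) - 14266/2943 = -436*sqrt(38)*(-91/50) - 14266/2943 = 19838*sqrt(38)/25 - 14266/2943 = -14266/2943 + 19838*sqrt(38)/25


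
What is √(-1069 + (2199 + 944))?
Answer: √2074 ≈ 45.541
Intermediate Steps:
√(-1069 + (2199 + 944)) = √(-1069 + 3143) = √2074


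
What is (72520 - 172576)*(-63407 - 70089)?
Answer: 13357075776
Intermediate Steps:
(72520 - 172576)*(-63407 - 70089) = -100056*(-133496) = 13357075776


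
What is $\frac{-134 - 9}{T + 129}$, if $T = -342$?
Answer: $\frac{143}{213} \approx 0.67136$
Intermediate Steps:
$\frac{-134 - 9}{T + 129} = \frac{-134 - 9}{-342 + 129} = - \frac{143}{-213} = \left(-143\right) \left(- \frac{1}{213}\right) = \frac{143}{213}$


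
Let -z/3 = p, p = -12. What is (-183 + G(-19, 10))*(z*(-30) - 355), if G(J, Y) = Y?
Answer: 248255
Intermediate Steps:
z = 36 (z = -3*(-12) = 36)
(-183 + G(-19, 10))*(z*(-30) - 355) = (-183 + 10)*(36*(-30) - 355) = -173*(-1080 - 355) = -173*(-1435) = 248255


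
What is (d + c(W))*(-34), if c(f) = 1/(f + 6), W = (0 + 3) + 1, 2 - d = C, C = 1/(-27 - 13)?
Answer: -289/4 ≈ -72.250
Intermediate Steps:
C = -1/40 (C = 1/(-40) = -1/40 ≈ -0.025000)
d = 81/40 (d = 2 - 1*(-1/40) = 2 + 1/40 = 81/40 ≈ 2.0250)
W = 4 (W = 3 + 1 = 4)
c(f) = 1/(6 + f)
(d + c(W))*(-34) = (81/40 + 1/(6 + 4))*(-34) = (81/40 + 1/10)*(-34) = (81/40 + ⅒)*(-34) = (17/8)*(-34) = -289/4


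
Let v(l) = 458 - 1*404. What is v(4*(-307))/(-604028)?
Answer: -27/302014 ≈ -8.9400e-5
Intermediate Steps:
v(l) = 54 (v(l) = 458 - 404 = 54)
v(4*(-307))/(-604028) = 54/(-604028) = 54*(-1/604028) = -27/302014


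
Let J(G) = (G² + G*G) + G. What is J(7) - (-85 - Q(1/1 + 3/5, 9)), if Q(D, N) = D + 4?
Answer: 978/5 ≈ 195.60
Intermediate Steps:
Q(D, N) = 4 + D
J(G) = G + 2*G² (J(G) = (G² + G²) + G = 2*G² + G = G + 2*G²)
J(7) - (-85 - Q(1/1 + 3/5, 9)) = 7*(1 + 2*7) - (-85 - (4 + (1/1 + 3/5))) = 7*(1 + 14) - (-85 - (4 + (1*1 + 3*(⅕)))) = 7*15 - (-85 - (4 + (1 + ⅗))) = 105 - (-85 - (4 + 8/5)) = 105 - (-85 - 1*28/5) = 105 - (-85 - 28/5) = 105 - 1*(-453/5) = 105 + 453/5 = 978/5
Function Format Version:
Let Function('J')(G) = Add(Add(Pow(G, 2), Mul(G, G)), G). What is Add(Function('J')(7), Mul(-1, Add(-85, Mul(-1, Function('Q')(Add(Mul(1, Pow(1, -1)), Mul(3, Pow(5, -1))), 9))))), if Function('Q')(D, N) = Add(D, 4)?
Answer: Rational(978, 5) ≈ 195.60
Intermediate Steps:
Function('Q')(D, N) = Add(4, D)
Function('J')(G) = Add(G, Mul(2, Pow(G, 2))) (Function('J')(G) = Add(Add(Pow(G, 2), Pow(G, 2)), G) = Add(Mul(2, Pow(G, 2)), G) = Add(G, Mul(2, Pow(G, 2))))
Add(Function('J')(7), Mul(-1, Add(-85, Mul(-1, Function('Q')(Add(Mul(1, Pow(1, -1)), Mul(3, Pow(5, -1))), 9))))) = Add(Mul(7, Add(1, Mul(2, 7))), Mul(-1, Add(-85, Mul(-1, Add(4, Add(Mul(1, Pow(1, -1)), Mul(3, Pow(5, -1)))))))) = Add(Mul(7, Add(1, 14)), Mul(-1, Add(-85, Mul(-1, Add(4, Add(Mul(1, 1), Mul(3, Rational(1, 5)))))))) = Add(Mul(7, 15), Mul(-1, Add(-85, Mul(-1, Add(4, Add(1, Rational(3, 5))))))) = Add(105, Mul(-1, Add(-85, Mul(-1, Add(4, Rational(8, 5)))))) = Add(105, Mul(-1, Add(-85, Mul(-1, Rational(28, 5))))) = Add(105, Mul(-1, Add(-85, Rational(-28, 5)))) = Add(105, Mul(-1, Rational(-453, 5))) = Add(105, Rational(453, 5)) = Rational(978, 5)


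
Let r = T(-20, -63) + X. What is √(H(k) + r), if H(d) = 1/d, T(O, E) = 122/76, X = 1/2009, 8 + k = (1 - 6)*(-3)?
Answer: √207982094/10906 ≈ 1.3224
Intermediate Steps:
k = 7 (k = -8 + (1 - 6)*(-3) = -8 - 5*(-3) = -8 + 15 = 7)
X = 1/2009 ≈ 0.00049776
T(O, E) = 61/38 (T(O, E) = 122*(1/76) = 61/38)
r = 122587/76342 (r = 61/38 + 1/2009 = 122587/76342 ≈ 1.6058)
√(H(k) + r) = √(1/7 + 122587/76342) = √(⅐ + 122587/76342) = √(133493/76342) = √207982094/10906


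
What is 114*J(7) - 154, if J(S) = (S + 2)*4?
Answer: 3950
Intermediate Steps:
J(S) = 8 + 4*S (J(S) = (2 + S)*4 = 8 + 4*S)
114*J(7) - 154 = 114*(8 + 4*7) - 154 = 114*(8 + 28) - 154 = 114*36 - 154 = 4104 - 154 = 3950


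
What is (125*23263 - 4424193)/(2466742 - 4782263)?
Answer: 1516318/2315521 ≈ 0.65485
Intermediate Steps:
(125*23263 - 4424193)/(2466742 - 4782263) = (2907875 - 4424193)/(-2315521) = -1516318*(-1/2315521) = 1516318/2315521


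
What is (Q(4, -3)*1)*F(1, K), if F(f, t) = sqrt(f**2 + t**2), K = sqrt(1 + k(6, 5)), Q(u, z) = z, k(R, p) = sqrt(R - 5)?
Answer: -3*sqrt(3) ≈ -5.1962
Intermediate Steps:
k(R, p) = sqrt(-5 + R)
K = sqrt(2) (K = sqrt(1 + sqrt(-5 + 6)) = sqrt(1 + sqrt(1)) = sqrt(1 + 1) = sqrt(2) ≈ 1.4142)
(Q(4, -3)*1)*F(1, K) = (-3*1)*sqrt(1**2 + (sqrt(2))**2) = -3*sqrt(1 + 2) = -3*sqrt(3)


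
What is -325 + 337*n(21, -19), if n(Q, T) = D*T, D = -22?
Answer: 140541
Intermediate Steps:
n(Q, T) = -22*T
-325 + 337*n(21, -19) = -325 + 337*(-22*(-19)) = -325 + 337*418 = -325 + 140866 = 140541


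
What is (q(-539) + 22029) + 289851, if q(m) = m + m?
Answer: 310802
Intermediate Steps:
q(m) = 2*m
(q(-539) + 22029) + 289851 = (2*(-539) + 22029) + 289851 = (-1078 + 22029) + 289851 = 20951 + 289851 = 310802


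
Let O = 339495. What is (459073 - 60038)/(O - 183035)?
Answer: 79807/31292 ≈ 2.5504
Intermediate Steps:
(459073 - 60038)/(O - 183035) = (459073 - 60038)/(339495 - 183035) = 399035/156460 = 399035*(1/156460) = 79807/31292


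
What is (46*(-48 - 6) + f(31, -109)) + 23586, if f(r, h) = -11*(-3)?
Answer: 21135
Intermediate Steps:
f(r, h) = 33
(46*(-48 - 6) + f(31, -109)) + 23586 = (46*(-48 - 6) + 33) + 23586 = (46*(-54) + 33) + 23586 = (-2484 + 33) + 23586 = -2451 + 23586 = 21135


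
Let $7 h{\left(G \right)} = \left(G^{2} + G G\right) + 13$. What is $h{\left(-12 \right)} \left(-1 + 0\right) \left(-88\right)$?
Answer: $3784$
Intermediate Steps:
$h{\left(G \right)} = \frac{13}{7} + \frac{2 G^{2}}{7}$ ($h{\left(G \right)} = \frac{\left(G^{2} + G G\right) + 13}{7} = \frac{\left(G^{2} + G^{2}\right) + 13}{7} = \frac{2 G^{2} + 13}{7} = \frac{13 + 2 G^{2}}{7} = \frac{13}{7} + \frac{2 G^{2}}{7}$)
$h{\left(-12 \right)} \left(-1 + 0\right) \left(-88\right) = \left(\frac{13}{7} + \frac{2 \left(-12\right)^{2}}{7}\right) \left(-1 + 0\right) \left(-88\right) = \left(\frac{13}{7} + \frac{2}{7} \cdot 144\right) \left(\left(-1\right) \left(-88\right)\right) = \left(\frac{13}{7} + \frac{288}{7}\right) 88 = 43 \cdot 88 = 3784$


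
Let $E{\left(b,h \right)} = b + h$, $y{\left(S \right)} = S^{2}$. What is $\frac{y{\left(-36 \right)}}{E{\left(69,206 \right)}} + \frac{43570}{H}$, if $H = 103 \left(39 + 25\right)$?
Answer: $\frac{10262491}{906400} \approx 11.322$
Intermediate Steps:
$H = 6592$ ($H = 103 \cdot 64 = 6592$)
$\frac{y{\left(-36 \right)}}{E{\left(69,206 \right)}} + \frac{43570}{H} = \frac{\left(-36\right)^{2}}{69 + 206} + \frac{43570}{6592} = \frac{1296}{275} + 43570 \cdot \frac{1}{6592} = 1296 \cdot \frac{1}{275} + \frac{21785}{3296} = \frac{1296}{275} + \frac{21785}{3296} = \frac{10262491}{906400}$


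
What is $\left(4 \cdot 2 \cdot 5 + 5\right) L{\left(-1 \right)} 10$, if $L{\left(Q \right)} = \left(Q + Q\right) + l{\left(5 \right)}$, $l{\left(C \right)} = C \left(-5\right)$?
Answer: $-12150$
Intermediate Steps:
$l{\left(C \right)} = - 5 C$
$L{\left(Q \right)} = -25 + 2 Q$ ($L{\left(Q \right)} = \left(Q + Q\right) - 25 = 2 Q - 25 = -25 + 2 Q$)
$\left(4 \cdot 2 \cdot 5 + 5\right) L{\left(-1 \right)} 10 = \left(4 \cdot 2 \cdot 5 + 5\right) \left(-25 + 2 \left(-1\right)\right) 10 = \left(8 \cdot 5 + 5\right) \left(-25 - 2\right) 10 = \left(40 + 5\right) \left(-27\right) 10 = 45 \left(-27\right) 10 = \left(-1215\right) 10 = -12150$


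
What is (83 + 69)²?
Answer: 23104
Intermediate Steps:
(83 + 69)² = 152² = 23104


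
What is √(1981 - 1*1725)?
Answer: 16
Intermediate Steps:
√(1981 - 1*1725) = √(1981 - 1725) = √256 = 16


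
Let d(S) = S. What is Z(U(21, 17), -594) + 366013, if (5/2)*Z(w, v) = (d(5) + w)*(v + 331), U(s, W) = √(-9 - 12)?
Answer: 365487 - 526*I*√21/5 ≈ 3.6549e+5 - 482.09*I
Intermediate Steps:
U(s, W) = I*√21 (U(s, W) = √(-21) = I*√21)
Z(w, v) = 2*(5 + w)*(331 + v)/5 (Z(w, v) = 2*((5 + w)*(v + 331))/5 = 2*((5 + w)*(331 + v))/5 = 2*(5 + w)*(331 + v)/5)
Z(U(21, 17), -594) + 366013 = (662 + 2*(-594) + 662*(I*√21)/5 + (⅖)*(-594)*(I*√21)) + 366013 = (662 - 1188 + 662*I*√21/5 - 1188*I*√21/5) + 366013 = (-526 - 526*I*√21/5) + 366013 = 365487 - 526*I*√21/5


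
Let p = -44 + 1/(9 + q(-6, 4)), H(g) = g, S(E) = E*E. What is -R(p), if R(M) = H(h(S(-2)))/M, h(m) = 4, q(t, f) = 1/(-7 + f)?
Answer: 104/1141 ≈ 0.091148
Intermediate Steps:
S(E) = E**2
p = -1141/26 (p = -44 + 1/(9 + 1/(-7 + 4)) = -44 + 1/(9 + 1/(-3)) = -44 + 1/(9 - 1/3) = -44 + 1/(26/3) = -44 + 3/26 = -1141/26 ≈ -43.885)
R(M) = 4/M
-R(p) = -4/(-1141/26) = -4*(-26)/1141 = -1*(-104/1141) = 104/1141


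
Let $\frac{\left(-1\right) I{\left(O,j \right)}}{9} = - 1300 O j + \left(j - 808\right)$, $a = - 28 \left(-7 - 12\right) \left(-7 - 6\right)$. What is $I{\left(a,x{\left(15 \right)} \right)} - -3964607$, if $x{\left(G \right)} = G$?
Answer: $-1209786256$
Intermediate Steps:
$a = -6916$ ($a = - 28 \left(\left(-19\right) \left(-13\right)\right) = \left(-28\right) 247 = -6916$)
$I{\left(O,j \right)} = 7272 - 9 j + 11700 O j$ ($I{\left(O,j \right)} = - 9 \left(- 1300 O j + \left(j - 808\right)\right) = - 9 \left(- 1300 O j + \left(-808 + j\right)\right) = - 9 \left(-808 + j - 1300 O j\right) = 7272 - 9 j + 11700 O j$)
$I{\left(a,x{\left(15 \right)} \right)} - -3964607 = \left(7272 - 135 + 11700 \left(-6916\right) 15\right) - -3964607 = \left(7272 - 135 - 1213758000\right) + 3964607 = -1213750863 + 3964607 = -1209786256$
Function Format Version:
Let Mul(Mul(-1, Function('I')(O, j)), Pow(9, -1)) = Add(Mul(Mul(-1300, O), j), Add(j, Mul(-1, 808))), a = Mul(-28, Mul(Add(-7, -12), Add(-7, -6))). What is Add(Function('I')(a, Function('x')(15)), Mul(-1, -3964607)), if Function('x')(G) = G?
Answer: -1209786256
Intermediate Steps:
a = -6916 (a = Mul(-28, Mul(-19, -13)) = Mul(-28, 247) = -6916)
Function('I')(O, j) = Add(7272, Mul(-9, j), Mul(11700, O, j)) (Function('I')(O, j) = Mul(-9, Add(Mul(Mul(-1300, O), j), Add(j, Mul(-1, 808)))) = Mul(-9, Add(Mul(-1300, O, j), Add(j, -808))) = Mul(-9, Add(Mul(-1300, O, j), Add(-808, j))) = Mul(-9, Add(-808, j, Mul(-1300, O, j))) = Add(7272, Mul(-9, j), Mul(11700, O, j)))
Add(Function('I')(a, Function('x')(15)), Mul(-1, -3964607)) = Add(Add(7272, Mul(-9, 15), Mul(11700, -6916, 15)), Mul(-1, -3964607)) = Add(Add(7272, -135, -1213758000), 3964607) = Add(-1213750863, 3964607) = -1209786256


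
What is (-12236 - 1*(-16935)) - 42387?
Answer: -37688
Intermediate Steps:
(-12236 - 1*(-16935)) - 42387 = (-12236 + 16935) - 42387 = 4699 - 42387 = -37688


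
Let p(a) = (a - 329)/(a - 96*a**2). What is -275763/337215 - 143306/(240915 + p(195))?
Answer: -139632966025589639/98847736024180145 ≈ -1.4126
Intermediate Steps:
p(a) = (-329 + a)/(a - 96*a**2)
-275763/337215 - 143306/(240915 + p(195)) = -275763/337215 - 143306/(240915 + (329 - 1*195)/(195*(-1 + 96*195))) = -275763*1/337215 - 143306/(240915 + (329 - 195)/(195*(-1 + 18720))) = -91921/112405 - 143306/(240915 + (1/195)*134/18719) = -91921/112405 - 143306/(240915 + (1/195)*(1/18719)*134) = -91921/112405 - 143306/(240915 + 134/3650205) = -91921/112405 - 143306/879389137709/3650205 = -91921/112405 - 143306*3650205/879389137709 = -91921/112405 - 523096277730/879389137709 = -139632966025589639/98847736024180145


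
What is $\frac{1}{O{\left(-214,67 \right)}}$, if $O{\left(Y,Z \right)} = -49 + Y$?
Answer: $- \frac{1}{263} \approx -0.0038023$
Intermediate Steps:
$\frac{1}{O{\left(-214,67 \right)}} = \frac{1}{-49 - 214} = \frac{1}{-263} = - \frac{1}{263}$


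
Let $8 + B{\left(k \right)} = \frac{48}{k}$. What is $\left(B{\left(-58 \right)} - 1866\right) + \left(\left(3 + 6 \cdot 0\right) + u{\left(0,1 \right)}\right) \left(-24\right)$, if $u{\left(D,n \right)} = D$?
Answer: $- \frac{56458}{29} \approx -1946.8$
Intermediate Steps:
$B{\left(k \right)} = -8 + \frac{48}{k}$
$\left(B{\left(-58 \right)} - 1866\right) + \left(\left(3 + 6 \cdot 0\right) + u{\left(0,1 \right)}\right) \left(-24\right) = \left(\left(-8 + \frac{48}{-58}\right) - 1866\right) + \left(\left(3 + 6 \cdot 0\right) + 0\right) \left(-24\right) = \left(\left(-8 + 48 \left(- \frac{1}{58}\right)\right) - 1866\right) + \left(\left(3 + 0\right) + 0\right) \left(-24\right) = \left(\left(-8 - \frac{24}{29}\right) - 1866\right) + \left(3 + 0\right) \left(-24\right) = \left(- \frac{256}{29} - 1866\right) + 3 \left(-24\right) = - \frac{54370}{29} - 72 = - \frac{56458}{29}$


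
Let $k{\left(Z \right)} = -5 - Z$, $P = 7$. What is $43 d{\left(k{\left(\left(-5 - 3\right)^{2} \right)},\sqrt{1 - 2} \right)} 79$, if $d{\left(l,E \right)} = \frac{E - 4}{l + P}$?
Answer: $\frac{6794}{31} - \frac{3397 i}{62} \approx 219.16 - 54.79 i$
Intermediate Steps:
$d{\left(l,E \right)} = \frac{-4 + E}{7 + l}$ ($d{\left(l,E \right)} = \frac{E - 4}{l + 7} = \frac{-4 + E}{7 + l}$)
$43 d{\left(k{\left(\left(-5 - 3\right)^{2} \right)},\sqrt{1 - 2} \right)} 79 = 43 \frac{-4 + \sqrt{1 - 2}}{7 - \left(5 + \left(-5 - 3\right)^{2}\right)} 79 = 43 \frac{-4 + \sqrt{-1}}{7 - 69} \cdot 79 = 43 \frac{-4 + i}{7 - 69} \cdot 79 = 43 \frac{-4 + i}{-62} \cdot 79 = 43 \left(- \frac{-4 + i}{62}\right) 79 = 43 \left(\frac{2}{31} - \frac{i}{62}\right) 79 = \left(\frac{86}{31} - \frac{43 i}{62}\right) 79 = \frac{6794}{31} - \frac{3397 i}{62}$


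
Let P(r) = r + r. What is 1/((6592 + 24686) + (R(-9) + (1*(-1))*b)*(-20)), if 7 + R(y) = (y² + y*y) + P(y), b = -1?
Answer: 1/28518 ≈ 3.5066e-5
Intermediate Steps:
P(r) = 2*r
R(y) = -7 + 2*y + 2*y² (R(y) = -7 + ((y² + y*y) + 2*y) = -7 + ((y² + y²) + 2*y) = -7 + (2*y² + 2*y) = -7 + (2*y + 2*y²) = -7 + 2*y + 2*y²)
1/((6592 + 24686) + (R(-9) + (1*(-1))*b)*(-20)) = 1/((6592 + 24686) + ((-7 + 2*(-9) + 2*(-9)²) + (1*(-1))*(-1))*(-20)) = 1/(31278 + ((-7 - 18 + 2*81) - 1*(-1))*(-20)) = 1/(31278 + ((-7 - 18 + 162) + 1)*(-20)) = 1/(31278 + (137 + 1)*(-20)) = 1/(31278 + 138*(-20)) = 1/(31278 - 2760) = 1/28518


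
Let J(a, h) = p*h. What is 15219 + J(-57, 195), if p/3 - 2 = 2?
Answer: 17559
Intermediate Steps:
p = 12 (p = 6 + 3*2 = 6 + 6 = 12)
J(a, h) = 12*h
15219 + J(-57, 195) = 15219 + 12*195 = 15219 + 2340 = 17559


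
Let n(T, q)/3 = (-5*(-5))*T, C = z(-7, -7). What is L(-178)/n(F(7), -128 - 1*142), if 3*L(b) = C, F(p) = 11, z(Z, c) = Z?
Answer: -7/2475 ≈ -0.0028283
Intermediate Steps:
C = -7
n(T, q) = 75*T (n(T, q) = 3*((-5*(-5))*T) = 3*(25*T) = 75*T)
L(b) = -7/3 (L(b) = (⅓)*(-7) = -7/3)
L(-178)/n(F(7), -128 - 1*142) = -7/(3*(75*11)) = -7/3/825 = -7/3*1/825 = -7/2475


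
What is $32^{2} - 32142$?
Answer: $-31118$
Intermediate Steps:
$32^{2} - 32142 = 1024 - 32142 = -31118$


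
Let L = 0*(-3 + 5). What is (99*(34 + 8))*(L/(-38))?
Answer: 0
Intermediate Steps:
L = 0 (L = 0*2 = 0)
(99*(34 + 8))*(L/(-38)) = (99*(34 + 8))*(0/(-38)) = (99*42)*(0*(-1/38)) = 4158*0 = 0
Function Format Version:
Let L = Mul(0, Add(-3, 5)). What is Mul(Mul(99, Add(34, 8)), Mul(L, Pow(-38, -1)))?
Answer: 0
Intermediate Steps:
L = 0 (L = Mul(0, 2) = 0)
Mul(Mul(99, Add(34, 8)), Mul(L, Pow(-38, -1))) = Mul(Mul(99, Add(34, 8)), Mul(0, Pow(-38, -1))) = Mul(Mul(99, 42), Mul(0, Rational(-1, 38))) = Mul(4158, 0) = 0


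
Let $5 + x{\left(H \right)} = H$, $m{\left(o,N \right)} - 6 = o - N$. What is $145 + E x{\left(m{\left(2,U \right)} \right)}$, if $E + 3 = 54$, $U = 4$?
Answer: $94$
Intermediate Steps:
$E = 51$ ($E = -3 + 54 = 51$)
$m{\left(o,N \right)} = 6 + o - N$ ($m{\left(o,N \right)} = 6 - \left(N - o\right) = 6 + o - N$)
$x{\left(H \right)} = -5 + H$
$145 + E x{\left(m{\left(2,U \right)} \right)} = 145 + 51 \left(-5 + \left(6 + 2 - 4\right)\right) = 145 + 51 \left(-5 + 4\right) = 145 + 51 \left(-1\right) = 145 - 51 = 94$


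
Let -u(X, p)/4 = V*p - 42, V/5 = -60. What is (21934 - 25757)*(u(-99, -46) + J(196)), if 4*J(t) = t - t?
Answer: 210387336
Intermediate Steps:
V = -300 (V = 5*(-60) = -300)
J(t) = 0 (J(t) = (t - t)/4 = (¼)*0 = 0)
u(X, p) = 168 + 1200*p (u(X, p) = -4*(-300*p - 42) = -4*(-42 - 300*p) = 168 + 1200*p)
(21934 - 25757)*(u(-99, -46) + J(196)) = (21934 - 25757)*((168 + 1200*(-46)) + 0) = -3823*((168 - 55200) + 0) = -3823*(-55032 + 0) = -3823*(-55032) = 210387336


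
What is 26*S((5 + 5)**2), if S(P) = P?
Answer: 2600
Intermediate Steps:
26*S((5 + 5)**2) = 26*(5 + 5)**2 = 26*10**2 = 26*100 = 2600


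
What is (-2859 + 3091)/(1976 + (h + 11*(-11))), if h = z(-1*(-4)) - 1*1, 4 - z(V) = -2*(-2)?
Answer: 116/927 ≈ 0.12513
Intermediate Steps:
z(V) = 0 (z(V) = 4 - (-2)*(-2) = 4 - 1*4 = 4 - 4 = 0)
h = -1 (h = 0 - 1*1 = 0 - 1 = -1)
(-2859 + 3091)/(1976 + (h + 11*(-11))) = (-2859 + 3091)/(1976 + (-1 + 11*(-11))) = 232/(1976 + (-1 - 121)) = 232/(1976 - 122) = 232/1854 = 232*(1/1854) = 116/927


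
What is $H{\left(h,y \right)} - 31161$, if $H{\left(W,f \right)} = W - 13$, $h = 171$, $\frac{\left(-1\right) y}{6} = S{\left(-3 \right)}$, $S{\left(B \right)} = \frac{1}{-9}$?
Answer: $-31003$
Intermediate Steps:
$S{\left(B \right)} = - \frac{1}{9}$
$y = \frac{2}{3}$ ($y = \left(-6\right) \left(- \frac{1}{9}\right) = \frac{2}{3} \approx 0.66667$)
$H{\left(W,f \right)} = -13 + W$
$H{\left(h,y \right)} - 31161 = \left(-13 + 171\right) - 31161 = 158 - 31161 = -31003$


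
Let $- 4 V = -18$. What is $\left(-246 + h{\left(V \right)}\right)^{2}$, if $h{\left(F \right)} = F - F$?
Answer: $60516$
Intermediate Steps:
$V = \frac{9}{2}$ ($V = \left(- \frac{1}{4}\right) \left(-18\right) = \frac{9}{2} \approx 4.5$)
$h{\left(F \right)} = 0$
$\left(-246 + h{\left(V \right)}\right)^{2} = \left(-246 + 0\right)^{2} = \left(-246\right)^{2} = 60516$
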